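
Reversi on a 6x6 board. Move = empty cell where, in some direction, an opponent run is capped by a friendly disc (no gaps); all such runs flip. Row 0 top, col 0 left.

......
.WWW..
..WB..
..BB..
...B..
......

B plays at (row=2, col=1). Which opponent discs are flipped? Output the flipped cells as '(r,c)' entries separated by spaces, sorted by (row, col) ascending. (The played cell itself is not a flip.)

Dir NW: first cell '.' (not opp) -> no flip
Dir N: opp run (1,1), next='.' -> no flip
Dir NE: opp run (1,2), next='.' -> no flip
Dir W: first cell '.' (not opp) -> no flip
Dir E: opp run (2,2) capped by B -> flip
Dir SW: first cell '.' (not opp) -> no flip
Dir S: first cell '.' (not opp) -> no flip
Dir SE: first cell 'B' (not opp) -> no flip

Answer: (2,2)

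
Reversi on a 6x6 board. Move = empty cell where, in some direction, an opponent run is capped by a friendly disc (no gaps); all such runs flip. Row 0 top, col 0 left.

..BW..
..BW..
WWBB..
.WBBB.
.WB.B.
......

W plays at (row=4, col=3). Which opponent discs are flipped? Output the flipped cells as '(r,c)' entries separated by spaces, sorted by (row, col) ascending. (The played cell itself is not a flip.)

Dir NW: opp run (3,2) capped by W -> flip
Dir N: opp run (3,3) (2,3) capped by W -> flip
Dir NE: opp run (3,4), next='.' -> no flip
Dir W: opp run (4,2) capped by W -> flip
Dir E: opp run (4,4), next='.' -> no flip
Dir SW: first cell '.' (not opp) -> no flip
Dir S: first cell '.' (not opp) -> no flip
Dir SE: first cell '.' (not opp) -> no flip

Answer: (2,3) (3,2) (3,3) (4,2)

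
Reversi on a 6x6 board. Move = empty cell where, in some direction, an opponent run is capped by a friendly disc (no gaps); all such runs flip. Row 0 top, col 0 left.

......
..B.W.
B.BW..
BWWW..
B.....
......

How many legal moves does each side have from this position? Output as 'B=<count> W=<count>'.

-- B to move --
(0,3): no bracket -> illegal
(0,4): no bracket -> illegal
(0,5): no bracket -> illegal
(1,3): no bracket -> illegal
(1,5): no bracket -> illegal
(2,1): no bracket -> illegal
(2,4): flips 1 -> legal
(2,5): no bracket -> illegal
(3,4): flips 4 -> legal
(4,1): no bracket -> illegal
(4,2): flips 2 -> legal
(4,3): no bracket -> illegal
(4,4): flips 1 -> legal
B mobility = 4
-- W to move --
(0,1): flips 1 -> legal
(0,2): flips 2 -> legal
(0,3): no bracket -> illegal
(1,0): no bracket -> illegal
(1,1): flips 1 -> legal
(1,3): flips 1 -> legal
(2,1): flips 1 -> legal
(4,1): no bracket -> illegal
(5,0): no bracket -> illegal
(5,1): no bracket -> illegal
W mobility = 5

Answer: B=4 W=5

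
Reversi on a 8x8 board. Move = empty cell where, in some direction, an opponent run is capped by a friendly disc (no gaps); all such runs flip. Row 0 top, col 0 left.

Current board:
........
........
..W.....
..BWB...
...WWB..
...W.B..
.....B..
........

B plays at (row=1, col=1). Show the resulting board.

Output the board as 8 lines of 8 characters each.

Place B at (1,1); scan 8 dirs for brackets.
Dir NW: first cell '.' (not opp) -> no flip
Dir N: first cell '.' (not opp) -> no flip
Dir NE: first cell '.' (not opp) -> no flip
Dir W: first cell '.' (not opp) -> no flip
Dir E: first cell '.' (not opp) -> no flip
Dir SW: first cell '.' (not opp) -> no flip
Dir S: first cell '.' (not opp) -> no flip
Dir SE: opp run (2,2) (3,3) (4,4) capped by B -> flip
All flips: (2,2) (3,3) (4,4)

Answer: ........
.B......
..B.....
..BBB...
...WBB..
...W.B..
.....B..
........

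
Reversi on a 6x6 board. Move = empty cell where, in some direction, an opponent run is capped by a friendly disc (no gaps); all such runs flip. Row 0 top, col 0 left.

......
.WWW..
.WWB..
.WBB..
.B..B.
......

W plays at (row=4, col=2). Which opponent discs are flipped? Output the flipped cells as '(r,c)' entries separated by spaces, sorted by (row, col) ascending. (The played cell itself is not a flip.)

Dir NW: first cell 'W' (not opp) -> no flip
Dir N: opp run (3,2) capped by W -> flip
Dir NE: opp run (3,3), next='.' -> no flip
Dir W: opp run (4,1), next='.' -> no flip
Dir E: first cell '.' (not opp) -> no flip
Dir SW: first cell '.' (not opp) -> no flip
Dir S: first cell '.' (not opp) -> no flip
Dir SE: first cell '.' (not opp) -> no flip

Answer: (3,2)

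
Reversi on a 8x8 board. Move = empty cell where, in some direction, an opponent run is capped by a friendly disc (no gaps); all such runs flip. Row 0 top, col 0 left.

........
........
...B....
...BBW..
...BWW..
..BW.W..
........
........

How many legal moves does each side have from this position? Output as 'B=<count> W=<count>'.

-- B to move --
(2,4): no bracket -> illegal
(2,5): no bracket -> illegal
(2,6): no bracket -> illegal
(3,6): flips 1 -> legal
(4,2): no bracket -> illegal
(4,6): flips 2 -> legal
(5,4): flips 2 -> legal
(5,6): flips 1 -> legal
(6,2): no bracket -> illegal
(6,3): flips 1 -> legal
(6,4): no bracket -> illegal
(6,5): no bracket -> illegal
(6,6): flips 2 -> legal
B mobility = 6
-- W to move --
(1,2): flips 2 -> legal
(1,3): flips 3 -> legal
(1,4): no bracket -> illegal
(2,2): flips 1 -> legal
(2,4): flips 1 -> legal
(2,5): no bracket -> illegal
(3,2): flips 2 -> legal
(4,1): no bracket -> illegal
(4,2): flips 1 -> legal
(5,1): flips 1 -> legal
(5,4): no bracket -> illegal
(6,1): no bracket -> illegal
(6,2): no bracket -> illegal
(6,3): no bracket -> illegal
W mobility = 7

Answer: B=6 W=7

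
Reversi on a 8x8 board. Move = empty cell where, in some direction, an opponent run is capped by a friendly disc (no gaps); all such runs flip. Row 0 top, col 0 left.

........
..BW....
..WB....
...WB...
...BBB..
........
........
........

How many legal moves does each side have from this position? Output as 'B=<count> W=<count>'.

Answer: B=5 W=6

Derivation:
-- B to move --
(0,2): no bracket -> illegal
(0,3): flips 1 -> legal
(0,4): no bracket -> illegal
(1,1): flips 2 -> legal
(1,4): flips 1 -> legal
(2,1): flips 1 -> legal
(2,4): no bracket -> illegal
(3,1): no bracket -> illegal
(3,2): flips 2 -> legal
(4,2): no bracket -> illegal
B mobility = 5
-- W to move --
(0,1): no bracket -> illegal
(0,2): flips 1 -> legal
(0,3): no bracket -> illegal
(1,1): flips 1 -> legal
(1,4): no bracket -> illegal
(2,1): no bracket -> illegal
(2,4): flips 1 -> legal
(2,5): no bracket -> illegal
(3,2): no bracket -> illegal
(3,5): flips 1 -> legal
(3,6): no bracket -> illegal
(4,2): no bracket -> illegal
(4,6): no bracket -> illegal
(5,2): no bracket -> illegal
(5,3): flips 1 -> legal
(5,4): no bracket -> illegal
(5,5): flips 1 -> legal
(5,6): no bracket -> illegal
W mobility = 6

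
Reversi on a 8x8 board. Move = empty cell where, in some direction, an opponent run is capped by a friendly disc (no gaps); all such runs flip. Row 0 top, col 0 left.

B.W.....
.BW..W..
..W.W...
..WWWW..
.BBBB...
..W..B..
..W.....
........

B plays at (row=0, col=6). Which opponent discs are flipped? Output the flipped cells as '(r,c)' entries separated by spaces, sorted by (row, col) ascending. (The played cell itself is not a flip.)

Answer: (1,5) (2,4) (3,3)

Derivation:
Dir NW: edge -> no flip
Dir N: edge -> no flip
Dir NE: edge -> no flip
Dir W: first cell '.' (not opp) -> no flip
Dir E: first cell '.' (not opp) -> no flip
Dir SW: opp run (1,5) (2,4) (3,3) capped by B -> flip
Dir S: first cell '.' (not opp) -> no flip
Dir SE: first cell '.' (not opp) -> no flip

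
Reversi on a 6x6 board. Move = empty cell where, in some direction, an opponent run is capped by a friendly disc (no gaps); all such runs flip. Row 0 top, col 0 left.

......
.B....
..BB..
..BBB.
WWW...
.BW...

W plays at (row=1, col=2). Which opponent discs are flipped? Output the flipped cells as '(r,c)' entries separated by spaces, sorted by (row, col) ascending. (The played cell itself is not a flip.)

Answer: (2,2) (3,2)

Derivation:
Dir NW: first cell '.' (not opp) -> no flip
Dir N: first cell '.' (not opp) -> no flip
Dir NE: first cell '.' (not opp) -> no flip
Dir W: opp run (1,1), next='.' -> no flip
Dir E: first cell '.' (not opp) -> no flip
Dir SW: first cell '.' (not opp) -> no flip
Dir S: opp run (2,2) (3,2) capped by W -> flip
Dir SE: opp run (2,3) (3,4), next='.' -> no flip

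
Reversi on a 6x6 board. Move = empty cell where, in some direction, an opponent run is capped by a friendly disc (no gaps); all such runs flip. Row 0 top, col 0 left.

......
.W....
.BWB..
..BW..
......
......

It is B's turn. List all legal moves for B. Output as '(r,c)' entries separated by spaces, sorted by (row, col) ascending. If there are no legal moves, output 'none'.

(0,0): no bracket -> illegal
(0,1): flips 1 -> legal
(0,2): no bracket -> illegal
(1,0): no bracket -> illegal
(1,2): flips 1 -> legal
(1,3): no bracket -> illegal
(2,0): no bracket -> illegal
(2,4): no bracket -> illegal
(3,1): no bracket -> illegal
(3,4): flips 1 -> legal
(4,2): no bracket -> illegal
(4,3): flips 1 -> legal
(4,4): no bracket -> illegal

Answer: (0,1) (1,2) (3,4) (4,3)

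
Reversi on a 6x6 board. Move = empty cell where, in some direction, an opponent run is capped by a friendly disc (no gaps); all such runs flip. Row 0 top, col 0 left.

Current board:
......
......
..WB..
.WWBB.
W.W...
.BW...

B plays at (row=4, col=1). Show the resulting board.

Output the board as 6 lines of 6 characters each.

Answer: ......
......
..WB..
.WBBB.
WBW...
.BW...

Derivation:
Place B at (4,1); scan 8 dirs for brackets.
Dir NW: first cell '.' (not opp) -> no flip
Dir N: opp run (3,1), next='.' -> no flip
Dir NE: opp run (3,2) capped by B -> flip
Dir W: opp run (4,0), next=edge -> no flip
Dir E: opp run (4,2), next='.' -> no flip
Dir SW: first cell '.' (not opp) -> no flip
Dir S: first cell 'B' (not opp) -> no flip
Dir SE: opp run (5,2), next=edge -> no flip
All flips: (3,2)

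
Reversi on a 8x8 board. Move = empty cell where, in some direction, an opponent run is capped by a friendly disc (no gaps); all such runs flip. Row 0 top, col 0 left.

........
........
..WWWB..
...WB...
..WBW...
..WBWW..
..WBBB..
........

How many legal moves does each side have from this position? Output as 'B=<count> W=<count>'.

-- B to move --
(1,1): no bracket -> illegal
(1,2): flips 1 -> legal
(1,3): flips 2 -> legal
(1,4): flips 1 -> legal
(1,5): no bracket -> illegal
(2,1): flips 3 -> legal
(3,1): flips 1 -> legal
(3,2): flips 1 -> legal
(3,5): flips 1 -> legal
(4,1): flips 2 -> legal
(4,5): flips 3 -> legal
(4,6): flips 1 -> legal
(5,1): flips 1 -> legal
(5,6): flips 2 -> legal
(6,1): flips 2 -> legal
(6,6): no bracket -> illegal
(7,1): flips 1 -> legal
(7,2): no bracket -> illegal
(7,3): no bracket -> illegal
B mobility = 14
-- W to move --
(1,4): no bracket -> illegal
(1,5): no bracket -> illegal
(1,6): flips 3 -> legal
(2,6): flips 1 -> legal
(3,2): flips 1 -> legal
(3,5): flips 1 -> legal
(3,6): no bracket -> illegal
(4,5): flips 1 -> legal
(5,6): no bracket -> illegal
(6,6): flips 3 -> legal
(7,2): flips 1 -> legal
(7,3): flips 4 -> legal
(7,4): flips 2 -> legal
(7,5): flips 3 -> legal
(7,6): flips 1 -> legal
W mobility = 11

Answer: B=14 W=11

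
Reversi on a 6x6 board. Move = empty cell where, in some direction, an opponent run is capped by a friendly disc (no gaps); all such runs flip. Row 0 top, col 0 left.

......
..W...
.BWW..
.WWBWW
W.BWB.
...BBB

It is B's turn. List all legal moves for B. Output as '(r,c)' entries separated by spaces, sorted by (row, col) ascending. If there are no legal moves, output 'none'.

Answer: (0,2) (0,3) (1,1) (1,3) (2,0) (2,4) (3,0) (4,1)

Derivation:
(0,1): no bracket -> illegal
(0,2): flips 3 -> legal
(0,3): flips 1 -> legal
(1,1): flips 1 -> legal
(1,3): flips 1 -> legal
(1,4): no bracket -> illegal
(2,0): flips 1 -> legal
(2,4): flips 3 -> legal
(2,5): no bracket -> illegal
(3,0): flips 2 -> legal
(4,1): flips 1 -> legal
(4,5): no bracket -> illegal
(5,0): no bracket -> illegal
(5,1): no bracket -> illegal
(5,2): no bracket -> illegal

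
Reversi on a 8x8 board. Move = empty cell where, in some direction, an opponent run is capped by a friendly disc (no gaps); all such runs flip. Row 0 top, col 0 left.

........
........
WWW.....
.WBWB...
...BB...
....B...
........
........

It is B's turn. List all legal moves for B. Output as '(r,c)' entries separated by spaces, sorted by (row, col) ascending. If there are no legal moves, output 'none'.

(1,0): flips 1 -> legal
(1,1): flips 2 -> legal
(1,2): flips 1 -> legal
(1,3): no bracket -> illegal
(2,3): flips 1 -> legal
(2,4): no bracket -> illegal
(3,0): flips 1 -> legal
(4,0): no bracket -> illegal
(4,1): no bracket -> illegal
(4,2): no bracket -> illegal

Answer: (1,0) (1,1) (1,2) (2,3) (3,0)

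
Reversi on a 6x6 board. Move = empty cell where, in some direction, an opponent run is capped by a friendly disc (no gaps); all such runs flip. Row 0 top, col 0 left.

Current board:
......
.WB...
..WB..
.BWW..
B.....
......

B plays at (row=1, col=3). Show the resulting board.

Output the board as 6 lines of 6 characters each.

Answer: ......
.WBB..
..BB..
.BWW..
B.....
......

Derivation:
Place B at (1,3); scan 8 dirs for brackets.
Dir NW: first cell '.' (not opp) -> no flip
Dir N: first cell '.' (not opp) -> no flip
Dir NE: first cell '.' (not opp) -> no flip
Dir W: first cell 'B' (not opp) -> no flip
Dir E: first cell '.' (not opp) -> no flip
Dir SW: opp run (2,2) capped by B -> flip
Dir S: first cell 'B' (not opp) -> no flip
Dir SE: first cell '.' (not opp) -> no flip
All flips: (2,2)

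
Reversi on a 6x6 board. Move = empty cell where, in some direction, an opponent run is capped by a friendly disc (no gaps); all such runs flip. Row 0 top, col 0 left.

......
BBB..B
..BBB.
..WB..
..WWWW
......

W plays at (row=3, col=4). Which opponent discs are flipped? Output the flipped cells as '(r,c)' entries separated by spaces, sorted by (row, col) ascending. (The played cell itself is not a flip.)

Dir NW: opp run (2,3) (1,2), next='.' -> no flip
Dir N: opp run (2,4), next='.' -> no flip
Dir NE: first cell '.' (not opp) -> no flip
Dir W: opp run (3,3) capped by W -> flip
Dir E: first cell '.' (not opp) -> no flip
Dir SW: first cell 'W' (not opp) -> no flip
Dir S: first cell 'W' (not opp) -> no flip
Dir SE: first cell 'W' (not opp) -> no flip

Answer: (3,3)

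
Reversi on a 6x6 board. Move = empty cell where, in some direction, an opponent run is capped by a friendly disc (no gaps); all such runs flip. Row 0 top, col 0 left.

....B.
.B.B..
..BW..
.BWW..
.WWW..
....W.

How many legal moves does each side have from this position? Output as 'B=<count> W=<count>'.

Answer: B=6 W=6

Derivation:
-- B to move --
(1,2): no bracket -> illegal
(1,4): no bracket -> illegal
(2,1): no bracket -> illegal
(2,4): flips 1 -> legal
(3,0): no bracket -> illegal
(3,4): flips 2 -> legal
(4,0): no bracket -> illegal
(4,4): flips 1 -> legal
(4,5): no bracket -> illegal
(5,0): no bracket -> illegal
(5,1): flips 1 -> legal
(5,2): flips 2 -> legal
(5,3): flips 4 -> legal
(5,5): no bracket -> illegal
B mobility = 6
-- W to move --
(0,0): flips 2 -> legal
(0,1): no bracket -> illegal
(0,2): no bracket -> illegal
(0,3): flips 1 -> legal
(0,5): no bracket -> illegal
(1,0): no bracket -> illegal
(1,2): flips 1 -> legal
(1,4): no bracket -> illegal
(1,5): no bracket -> illegal
(2,0): flips 1 -> legal
(2,1): flips 2 -> legal
(2,4): no bracket -> illegal
(3,0): flips 1 -> legal
(4,0): no bracket -> illegal
W mobility = 6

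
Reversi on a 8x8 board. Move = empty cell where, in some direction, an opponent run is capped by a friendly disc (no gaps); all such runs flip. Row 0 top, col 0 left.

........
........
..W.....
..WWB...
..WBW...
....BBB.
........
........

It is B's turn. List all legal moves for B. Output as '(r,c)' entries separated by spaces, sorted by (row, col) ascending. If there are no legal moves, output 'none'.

(1,1): flips 3 -> legal
(1,2): no bracket -> illegal
(1,3): no bracket -> illegal
(2,1): flips 1 -> legal
(2,3): flips 1 -> legal
(2,4): no bracket -> illegal
(3,1): flips 2 -> legal
(3,5): no bracket -> illegal
(4,1): flips 1 -> legal
(4,5): flips 1 -> legal
(5,1): no bracket -> illegal
(5,2): no bracket -> illegal
(5,3): no bracket -> illegal

Answer: (1,1) (2,1) (2,3) (3,1) (4,1) (4,5)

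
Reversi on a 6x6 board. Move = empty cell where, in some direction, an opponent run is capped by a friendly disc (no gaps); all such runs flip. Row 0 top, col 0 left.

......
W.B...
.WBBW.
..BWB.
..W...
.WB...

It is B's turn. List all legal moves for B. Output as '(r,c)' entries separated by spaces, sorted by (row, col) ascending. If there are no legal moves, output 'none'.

(0,0): no bracket -> illegal
(0,1): no bracket -> illegal
(1,1): no bracket -> illegal
(1,3): no bracket -> illegal
(1,4): flips 1 -> legal
(1,5): no bracket -> illegal
(2,0): flips 1 -> legal
(2,5): flips 1 -> legal
(3,0): flips 1 -> legal
(3,1): no bracket -> illegal
(3,5): no bracket -> illegal
(4,0): no bracket -> illegal
(4,1): no bracket -> illegal
(4,3): flips 1 -> legal
(4,4): flips 1 -> legal
(5,0): flips 1 -> legal
(5,3): no bracket -> illegal

Answer: (1,4) (2,0) (2,5) (3,0) (4,3) (4,4) (5,0)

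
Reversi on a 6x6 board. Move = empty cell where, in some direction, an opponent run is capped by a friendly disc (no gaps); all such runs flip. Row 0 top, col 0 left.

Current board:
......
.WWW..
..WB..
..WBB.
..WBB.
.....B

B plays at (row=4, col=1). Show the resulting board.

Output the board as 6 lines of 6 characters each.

Place B at (4,1); scan 8 dirs for brackets.
Dir NW: first cell '.' (not opp) -> no flip
Dir N: first cell '.' (not opp) -> no flip
Dir NE: opp run (3,2) capped by B -> flip
Dir W: first cell '.' (not opp) -> no flip
Dir E: opp run (4,2) capped by B -> flip
Dir SW: first cell '.' (not opp) -> no flip
Dir S: first cell '.' (not opp) -> no flip
Dir SE: first cell '.' (not opp) -> no flip
All flips: (3,2) (4,2)

Answer: ......
.WWW..
..WB..
..BBB.
.BBBB.
.....B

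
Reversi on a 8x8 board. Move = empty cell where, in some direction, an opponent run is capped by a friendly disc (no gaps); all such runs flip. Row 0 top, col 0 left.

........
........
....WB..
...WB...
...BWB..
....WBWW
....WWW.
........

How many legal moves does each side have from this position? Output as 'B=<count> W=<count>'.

-- B to move --
(1,3): no bracket -> illegal
(1,4): flips 1 -> legal
(1,5): no bracket -> illegal
(2,2): flips 2 -> legal
(2,3): flips 2 -> legal
(3,2): flips 1 -> legal
(3,5): no bracket -> illegal
(4,2): no bracket -> illegal
(4,6): no bracket -> illegal
(4,7): no bracket -> illegal
(5,3): flips 1 -> legal
(6,3): flips 1 -> legal
(6,7): flips 1 -> legal
(7,3): flips 1 -> legal
(7,4): flips 3 -> legal
(7,5): flips 1 -> legal
(7,6): flips 2 -> legal
(7,7): flips 1 -> legal
B mobility = 12
-- W to move --
(1,4): no bracket -> illegal
(1,5): no bracket -> illegal
(1,6): no bracket -> illegal
(2,3): flips 2 -> legal
(2,6): flips 1 -> legal
(3,2): flips 1 -> legal
(3,5): flips 3 -> legal
(3,6): flips 1 -> legal
(4,2): flips 1 -> legal
(4,6): flips 2 -> legal
(5,2): no bracket -> illegal
(5,3): flips 1 -> legal
W mobility = 8

Answer: B=12 W=8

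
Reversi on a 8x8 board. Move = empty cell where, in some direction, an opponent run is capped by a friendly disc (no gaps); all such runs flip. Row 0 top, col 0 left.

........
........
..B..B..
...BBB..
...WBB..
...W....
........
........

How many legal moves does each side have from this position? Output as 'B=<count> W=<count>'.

-- B to move --
(3,2): no bracket -> illegal
(4,2): flips 1 -> legal
(5,2): flips 1 -> legal
(5,4): no bracket -> illegal
(6,2): flips 1 -> legal
(6,3): flips 2 -> legal
(6,4): no bracket -> illegal
B mobility = 4
-- W to move --
(1,1): no bracket -> illegal
(1,2): no bracket -> illegal
(1,3): no bracket -> illegal
(1,4): no bracket -> illegal
(1,5): no bracket -> illegal
(1,6): flips 2 -> legal
(2,1): no bracket -> illegal
(2,3): flips 1 -> legal
(2,4): no bracket -> illegal
(2,6): flips 2 -> legal
(3,1): no bracket -> illegal
(3,2): no bracket -> illegal
(3,6): no bracket -> illegal
(4,2): no bracket -> illegal
(4,6): flips 2 -> legal
(5,4): no bracket -> illegal
(5,5): no bracket -> illegal
(5,6): no bracket -> illegal
W mobility = 4

Answer: B=4 W=4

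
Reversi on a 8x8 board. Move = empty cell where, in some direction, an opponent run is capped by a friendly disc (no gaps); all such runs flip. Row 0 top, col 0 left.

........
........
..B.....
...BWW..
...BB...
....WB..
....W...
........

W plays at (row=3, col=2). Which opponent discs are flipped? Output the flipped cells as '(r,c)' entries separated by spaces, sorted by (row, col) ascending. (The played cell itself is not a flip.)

Dir NW: first cell '.' (not opp) -> no flip
Dir N: opp run (2,2), next='.' -> no flip
Dir NE: first cell '.' (not opp) -> no flip
Dir W: first cell '.' (not opp) -> no flip
Dir E: opp run (3,3) capped by W -> flip
Dir SW: first cell '.' (not opp) -> no flip
Dir S: first cell '.' (not opp) -> no flip
Dir SE: opp run (4,3) capped by W -> flip

Answer: (3,3) (4,3)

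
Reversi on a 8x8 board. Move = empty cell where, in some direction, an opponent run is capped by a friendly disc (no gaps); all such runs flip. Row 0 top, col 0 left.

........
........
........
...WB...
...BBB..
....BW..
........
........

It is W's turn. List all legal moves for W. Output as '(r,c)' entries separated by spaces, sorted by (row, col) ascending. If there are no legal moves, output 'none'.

Answer: (3,5) (5,3)

Derivation:
(2,3): no bracket -> illegal
(2,4): no bracket -> illegal
(2,5): no bracket -> illegal
(3,2): no bracket -> illegal
(3,5): flips 2 -> legal
(3,6): no bracket -> illegal
(4,2): no bracket -> illegal
(4,6): no bracket -> illegal
(5,2): no bracket -> illegal
(5,3): flips 2 -> legal
(5,6): no bracket -> illegal
(6,3): no bracket -> illegal
(6,4): no bracket -> illegal
(6,5): no bracket -> illegal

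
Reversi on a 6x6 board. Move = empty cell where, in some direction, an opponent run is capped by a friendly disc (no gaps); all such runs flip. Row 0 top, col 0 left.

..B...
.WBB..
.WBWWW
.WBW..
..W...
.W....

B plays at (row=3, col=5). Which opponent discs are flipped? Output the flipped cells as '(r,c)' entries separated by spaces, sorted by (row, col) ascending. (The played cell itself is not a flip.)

Dir NW: opp run (2,4) capped by B -> flip
Dir N: opp run (2,5), next='.' -> no flip
Dir NE: edge -> no flip
Dir W: first cell '.' (not opp) -> no flip
Dir E: edge -> no flip
Dir SW: first cell '.' (not opp) -> no flip
Dir S: first cell '.' (not opp) -> no flip
Dir SE: edge -> no flip

Answer: (2,4)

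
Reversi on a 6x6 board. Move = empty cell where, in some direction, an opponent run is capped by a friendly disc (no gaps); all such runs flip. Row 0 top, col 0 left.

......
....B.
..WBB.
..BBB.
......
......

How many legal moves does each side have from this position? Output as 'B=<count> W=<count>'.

Answer: B=3 W=3

Derivation:
-- B to move --
(1,1): flips 1 -> legal
(1,2): flips 1 -> legal
(1,3): no bracket -> illegal
(2,1): flips 1 -> legal
(3,1): no bracket -> illegal
B mobility = 3
-- W to move --
(0,3): no bracket -> illegal
(0,4): no bracket -> illegal
(0,5): no bracket -> illegal
(1,2): no bracket -> illegal
(1,3): no bracket -> illegal
(1,5): no bracket -> illegal
(2,1): no bracket -> illegal
(2,5): flips 2 -> legal
(3,1): no bracket -> illegal
(3,5): no bracket -> illegal
(4,1): no bracket -> illegal
(4,2): flips 1 -> legal
(4,3): no bracket -> illegal
(4,4): flips 1 -> legal
(4,5): no bracket -> illegal
W mobility = 3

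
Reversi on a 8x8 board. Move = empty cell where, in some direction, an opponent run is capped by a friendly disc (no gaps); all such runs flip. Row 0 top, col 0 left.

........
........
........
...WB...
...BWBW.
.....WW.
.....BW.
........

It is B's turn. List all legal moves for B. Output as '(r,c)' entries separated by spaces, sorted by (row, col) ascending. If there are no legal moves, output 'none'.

Answer: (2,3) (3,2) (4,7) (5,4) (6,7)

Derivation:
(2,2): no bracket -> illegal
(2,3): flips 1 -> legal
(2,4): no bracket -> illegal
(3,2): flips 1 -> legal
(3,5): no bracket -> illegal
(3,6): no bracket -> illegal
(3,7): no bracket -> illegal
(4,2): no bracket -> illegal
(4,7): flips 2 -> legal
(5,3): no bracket -> illegal
(5,4): flips 1 -> legal
(5,7): no bracket -> illegal
(6,4): no bracket -> illegal
(6,7): flips 2 -> legal
(7,5): no bracket -> illegal
(7,6): no bracket -> illegal
(7,7): no bracket -> illegal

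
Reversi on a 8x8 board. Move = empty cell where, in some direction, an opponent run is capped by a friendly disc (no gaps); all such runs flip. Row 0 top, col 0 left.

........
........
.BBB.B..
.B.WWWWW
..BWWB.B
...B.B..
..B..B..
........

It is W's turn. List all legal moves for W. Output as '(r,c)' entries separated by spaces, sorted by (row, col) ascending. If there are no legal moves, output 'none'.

Answer: (1,1) (1,2) (1,3) (1,4) (1,5) (1,6) (4,1) (4,6) (5,1) (5,4) (5,6) (5,7) (6,3) (6,6) (7,1) (7,5)

Derivation:
(1,0): no bracket -> illegal
(1,1): flips 1 -> legal
(1,2): flips 1 -> legal
(1,3): flips 1 -> legal
(1,4): flips 1 -> legal
(1,5): flips 1 -> legal
(1,6): flips 1 -> legal
(2,0): no bracket -> illegal
(2,4): no bracket -> illegal
(2,6): no bracket -> illegal
(3,0): no bracket -> illegal
(3,2): no bracket -> illegal
(4,0): no bracket -> illegal
(4,1): flips 1 -> legal
(4,6): flips 1 -> legal
(5,1): flips 1 -> legal
(5,2): no bracket -> illegal
(5,4): flips 1 -> legal
(5,6): flips 1 -> legal
(5,7): flips 1 -> legal
(6,1): no bracket -> illegal
(6,3): flips 1 -> legal
(6,4): no bracket -> illegal
(6,6): flips 1 -> legal
(7,1): flips 2 -> legal
(7,2): no bracket -> illegal
(7,3): no bracket -> illegal
(7,4): no bracket -> illegal
(7,5): flips 3 -> legal
(7,6): no bracket -> illegal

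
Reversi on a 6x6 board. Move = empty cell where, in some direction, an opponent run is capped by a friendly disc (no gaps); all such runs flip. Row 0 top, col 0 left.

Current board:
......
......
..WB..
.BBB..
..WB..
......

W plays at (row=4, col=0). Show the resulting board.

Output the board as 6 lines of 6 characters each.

Place W at (4,0); scan 8 dirs for brackets.
Dir NW: edge -> no flip
Dir N: first cell '.' (not opp) -> no flip
Dir NE: opp run (3,1) capped by W -> flip
Dir W: edge -> no flip
Dir E: first cell '.' (not opp) -> no flip
Dir SW: edge -> no flip
Dir S: first cell '.' (not opp) -> no flip
Dir SE: first cell '.' (not opp) -> no flip
All flips: (3,1)

Answer: ......
......
..WB..
.WBB..
W.WB..
......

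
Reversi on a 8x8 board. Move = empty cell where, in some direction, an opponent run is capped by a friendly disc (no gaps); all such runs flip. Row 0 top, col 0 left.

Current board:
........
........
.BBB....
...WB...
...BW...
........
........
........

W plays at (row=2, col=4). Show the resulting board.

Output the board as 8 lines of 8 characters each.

Answer: ........
........
.BBBW...
...WW...
...BW...
........
........
........

Derivation:
Place W at (2,4); scan 8 dirs for brackets.
Dir NW: first cell '.' (not opp) -> no flip
Dir N: first cell '.' (not opp) -> no flip
Dir NE: first cell '.' (not opp) -> no flip
Dir W: opp run (2,3) (2,2) (2,1), next='.' -> no flip
Dir E: first cell '.' (not opp) -> no flip
Dir SW: first cell 'W' (not opp) -> no flip
Dir S: opp run (3,4) capped by W -> flip
Dir SE: first cell '.' (not opp) -> no flip
All flips: (3,4)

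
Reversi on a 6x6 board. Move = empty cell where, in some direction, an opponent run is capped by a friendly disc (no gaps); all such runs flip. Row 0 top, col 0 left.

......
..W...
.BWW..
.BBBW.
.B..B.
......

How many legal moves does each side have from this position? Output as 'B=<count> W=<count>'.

-- B to move --
(0,1): no bracket -> illegal
(0,2): flips 2 -> legal
(0,3): flips 1 -> legal
(1,1): flips 1 -> legal
(1,3): flips 2 -> legal
(1,4): flips 1 -> legal
(2,4): flips 3 -> legal
(2,5): no bracket -> illegal
(3,5): flips 1 -> legal
(4,3): no bracket -> illegal
(4,5): no bracket -> illegal
B mobility = 7
-- W to move --
(1,0): no bracket -> illegal
(1,1): no bracket -> illegal
(2,0): flips 1 -> legal
(2,4): no bracket -> illegal
(3,0): flips 4 -> legal
(3,5): no bracket -> illegal
(4,0): flips 1 -> legal
(4,2): flips 1 -> legal
(4,3): flips 1 -> legal
(4,5): no bracket -> illegal
(5,0): flips 2 -> legal
(5,1): no bracket -> illegal
(5,2): no bracket -> illegal
(5,3): no bracket -> illegal
(5,4): flips 1 -> legal
(5,5): flips 2 -> legal
W mobility = 8

Answer: B=7 W=8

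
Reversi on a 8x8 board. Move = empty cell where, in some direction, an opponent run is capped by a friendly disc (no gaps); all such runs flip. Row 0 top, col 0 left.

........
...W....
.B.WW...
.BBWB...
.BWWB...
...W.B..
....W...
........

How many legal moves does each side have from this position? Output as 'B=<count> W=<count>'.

Answer: B=8 W=12

Derivation:
-- B to move --
(0,2): no bracket -> illegal
(0,3): no bracket -> illegal
(0,4): no bracket -> illegal
(1,2): flips 1 -> legal
(1,4): flips 2 -> legal
(1,5): no bracket -> illegal
(2,2): flips 1 -> legal
(2,5): no bracket -> illegal
(3,5): no bracket -> illegal
(5,1): no bracket -> illegal
(5,2): flips 2 -> legal
(5,4): flips 1 -> legal
(6,2): flips 1 -> legal
(6,3): no bracket -> illegal
(6,5): no bracket -> illegal
(7,3): flips 1 -> legal
(7,4): no bracket -> illegal
(7,5): flips 3 -> legal
B mobility = 8
-- W to move --
(1,0): flips 2 -> legal
(1,1): no bracket -> illegal
(1,2): no bracket -> illegal
(2,0): flips 1 -> legal
(2,2): flips 1 -> legal
(2,5): flips 1 -> legal
(3,0): flips 2 -> legal
(3,5): flips 2 -> legal
(4,0): flips 1 -> legal
(4,5): flips 2 -> legal
(4,6): flips 1 -> legal
(5,0): flips 2 -> legal
(5,1): no bracket -> illegal
(5,2): no bracket -> illegal
(5,4): flips 2 -> legal
(5,6): no bracket -> illegal
(6,5): no bracket -> illegal
(6,6): flips 2 -> legal
W mobility = 12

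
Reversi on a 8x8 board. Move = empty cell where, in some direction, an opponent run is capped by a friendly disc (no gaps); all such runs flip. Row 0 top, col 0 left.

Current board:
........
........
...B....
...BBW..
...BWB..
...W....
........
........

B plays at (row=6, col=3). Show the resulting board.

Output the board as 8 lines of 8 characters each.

Place B at (6,3); scan 8 dirs for brackets.
Dir NW: first cell '.' (not opp) -> no flip
Dir N: opp run (5,3) capped by B -> flip
Dir NE: first cell '.' (not opp) -> no flip
Dir W: first cell '.' (not opp) -> no flip
Dir E: first cell '.' (not opp) -> no flip
Dir SW: first cell '.' (not opp) -> no flip
Dir S: first cell '.' (not opp) -> no flip
Dir SE: first cell '.' (not opp) -> no flip
All flips: (5,3)

Answer: ........
........
...B....
...BBW..
...BWB..
...B....
...B....
........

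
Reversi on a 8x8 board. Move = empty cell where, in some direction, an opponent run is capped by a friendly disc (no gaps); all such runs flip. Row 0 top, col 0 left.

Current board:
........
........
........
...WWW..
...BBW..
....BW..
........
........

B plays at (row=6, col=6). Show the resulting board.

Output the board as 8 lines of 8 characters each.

Answer: ........
........
........
...WWW..
...BBW..
....BB..
......B.
........

Derivation:
Place B at (6,6); scan 8 dirs for brackets.
Dir NW: opp run (5,5) capped by B -> flip
Dir N: first cell '.' (not opp) -> no flip
Dir NE: first cell '.' (not opp) -> no flip
Dir W: first cell '.' (not opp) -> no flip
Dir E: first cell '.' (not opp) -> no flip
Dir SW: first cell '.' (not opp) -> no flip
Dir S: first cell '.' (not opp) -> no flip
Dir SE: first cell '.' (not opp) -> no flip
All flips: (5,5)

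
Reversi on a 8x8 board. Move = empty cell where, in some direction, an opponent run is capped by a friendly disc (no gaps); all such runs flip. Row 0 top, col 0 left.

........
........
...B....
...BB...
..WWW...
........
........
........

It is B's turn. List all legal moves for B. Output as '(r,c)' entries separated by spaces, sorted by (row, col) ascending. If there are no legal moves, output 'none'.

Answer: (5,1) (5,2) (5,3) (5,4) (5,5)

Derivation:
(3,1): no bracket -> illegal
(3,2): no bracket -> illegal
(3,5): no bracket -> illegal
(4,1): no bracket -> illegal
(4,5): no bracket -> illegal
(5,1): flips 1 -> legal
(5,2): flips 1 -> legal
(5,3): flips 1 -> legal
(5,4): flips 1 -> legal
(5,5): flips 1 -> legal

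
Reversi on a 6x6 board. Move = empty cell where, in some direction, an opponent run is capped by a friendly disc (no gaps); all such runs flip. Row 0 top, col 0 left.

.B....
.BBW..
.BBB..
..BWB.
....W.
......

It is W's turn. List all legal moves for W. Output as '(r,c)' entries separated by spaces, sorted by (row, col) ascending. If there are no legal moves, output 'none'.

(0,0): flips 2 -> legal
(0,2): no bracket -> illegal
(0,3): no bracket -> illegal
(1,0): flips 2 -> legal
(1,4): no bracket -> illegal
(2,0): no bracket -> illegal
(2,4): flips 1 -> legal
(2,5): no bracket -> illegal
(3,0): no bracket -> illegal
(3,1): flips 2 -> legal
(3,5): flips 1 -> legal
(4,1): no bracket -> illegal
(4,2): no bracket -> illegal
(4,3): no bracket -> illegal
(4,5): no bracket -> illegal

Answer: (0,0) (1,0) (2,4) (3,1) (3,5)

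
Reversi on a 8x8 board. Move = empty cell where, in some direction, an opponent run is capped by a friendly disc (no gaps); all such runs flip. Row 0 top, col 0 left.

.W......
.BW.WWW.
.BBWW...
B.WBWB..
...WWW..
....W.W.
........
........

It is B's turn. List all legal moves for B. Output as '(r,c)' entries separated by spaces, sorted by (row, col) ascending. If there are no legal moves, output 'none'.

(0,0): no bracket -> illegal
(0,2): flips 1 -> legal
(0,3): flips 1 -> legal
(0,4): no bracket -> illegal
(0,5): no bracket -> illegal
(0,6): flips 2 -> legal
(0,7): no bracket -> illegal
(1,0): no bracket -> illegal
(1,3): flips 3 -> legal
(1,7): no bracket -> illegal
(2,5): flips 2 -> legal
(2,6): no bracket -> illegal
(2,7): no bracket -> illegal
(3,1): flips 1 -> legal
(3,6): no bracket -> illegal
(4,1): no bracket -> illegal
(4,2): flips 1 -> legal
(4,6): no bracket -> illegal
(4,7): no bracket -> illegal
(5,2): no bracket -> illegal
(5,3): flips 2 -> legal
(5,5): flips 2 -> legal
(5,7): no bracket -> illegal
(6,3): no bracket -> illegal
(6,4): no bracket -> illegal
(6,5): flips 3 -> legal
(6,6): no bracket -> illegal
(6,7): no bracket -> illegal

Answer: (0,2) (0,3) (0,6) (1,3) (2,5) (3,1) (4,2) (5,3) (5,5) (6,5)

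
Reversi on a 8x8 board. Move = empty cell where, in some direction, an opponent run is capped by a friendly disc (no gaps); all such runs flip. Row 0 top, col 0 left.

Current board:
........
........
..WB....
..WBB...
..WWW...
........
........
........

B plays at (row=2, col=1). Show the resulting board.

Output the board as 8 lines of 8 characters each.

Place B at (2,1); scan 8 dirs for brackets.
Dir NW: first cell '.' (not opp) -> no flip
Dir N: first cell '.' (not opp) -> no flip
Dir NE: first cell '.' (not opp) -> no flip
Dir W: first cell '.' (not opp) -> no flip
Dir E: opp run (2,2) capped by B -> flip
Dir SW: first cell '.' (not opp) -> no flip
Dir S: first cell '.' (not opp) -> no flip
Dir SE: opp run (3,2) (4,3), next='.' -> no flip
All flips: (2,2)

Answer: ........
........
.BBB....
..WBB...
..WWW...
........
........
........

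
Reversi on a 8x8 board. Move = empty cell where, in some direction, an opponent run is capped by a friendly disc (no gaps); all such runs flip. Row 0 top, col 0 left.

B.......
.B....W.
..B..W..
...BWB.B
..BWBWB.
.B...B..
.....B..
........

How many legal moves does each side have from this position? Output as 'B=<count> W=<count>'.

Answer: B=3 W=7

Derivation:
-- B to move --
(0,5): no bracket -> illegal
(0,6): no bracket -> illegal
(0,7): no bracket -> illegal
(1,4): no bracket -> illegal
(1,5): flips 1 -> legal
(1,7): no bracket -> illegal
(2,3): no bracket -> illegal
(2,4): flips 1 -> legal
(2,6): no bracket -> illegal
(2,7): no bracket -> illegal
(3,2): no bracket -> illegal
(3,6): no bracket -> illegal
(5,2): no bracket -> illegal
(5,3): flips 1 -> legal
(5,4): no bracket -> illegal
(5,6): no bracket -> illegal
B mobility = 3
-- W to move --
(0,1): no bracket -> illegal
(0,2): no bracket -> illegal
(1,0): no bracket -> illegal
(1,2): no bracket -> illegal
(1,3): no bracket -> illegal
(2,0): no bracket -> illegal
(2,1): no bracket -> illegal
(2,3): flips 1 -> legal
(2,4): no bracket -> illegal
(2,6): no bracket -> illegal
(2,7): no bracket -> illegal
(3,1): no bracket -> illegal
(3,2): flips 1 -> legal
(3,6): flips 1 -> legal
(4,0): no bracket -> illegal
(4,1): flips 1 -> legal
(4,7): flips 1 -> legal
(5,0): no bracket -> illegal
(5,2): no bracket -> illegal
(5,3): no bracket -> illegal
(5,4): flips 1 -> legal
(5,6): no bracket -> illegal
(5,7): no bracket -> illegal
(6,0): no bracket -> illegal
(6,1): no bracket -> illegal
(6,2): no bracket -> illegal
(6,4): no bracket -> illegal
(6,6): no bracket -> illegal
(7,4): no bracket -> illegal
(7,5): flips 2 -> legal
(7,6): no bracket -> illegal
W mobility = 7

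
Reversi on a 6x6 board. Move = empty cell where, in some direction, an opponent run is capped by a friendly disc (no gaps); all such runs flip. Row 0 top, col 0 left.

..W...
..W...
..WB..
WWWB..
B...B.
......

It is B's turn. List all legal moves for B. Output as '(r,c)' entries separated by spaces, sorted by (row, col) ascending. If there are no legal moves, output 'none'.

Answer: (0,1) (1,1) (1,3) (2,0) (2,1) (4,1)

Derivation:
(0,1): flips 1 -> legal
(0,3): no bracket -> illegal
(1,1): flips 1 -> legal
(1,3): flips 2 -> legal
(2,0): flips 1 -> legal
(2,1): flips 1 -> legal
(4,1): flips 1 -> legal
(4,2): no bracket -> illegal
(4,3): no bracket -> illegal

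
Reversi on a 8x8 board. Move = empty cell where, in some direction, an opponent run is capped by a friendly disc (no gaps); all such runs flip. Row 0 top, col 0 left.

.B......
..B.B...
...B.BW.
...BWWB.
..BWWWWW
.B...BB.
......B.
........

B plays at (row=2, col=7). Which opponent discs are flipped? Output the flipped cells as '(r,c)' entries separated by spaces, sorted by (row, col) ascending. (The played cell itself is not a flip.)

Dir NW: first cell '.' (not opp) -> no flip
Dir N: first cell '.' (not opp) -> no flip
Dir NE: edge -> no flip
Dir W: opp run (2,6) capped by B -> flip
Dir E: edge -> no flip
Dir SW: first cell 'B' (not opp) -> no flip
Dir S: first cell '.' (not opp) -> no flip
Dir SE: edge -> no flip

Answer: (2,6)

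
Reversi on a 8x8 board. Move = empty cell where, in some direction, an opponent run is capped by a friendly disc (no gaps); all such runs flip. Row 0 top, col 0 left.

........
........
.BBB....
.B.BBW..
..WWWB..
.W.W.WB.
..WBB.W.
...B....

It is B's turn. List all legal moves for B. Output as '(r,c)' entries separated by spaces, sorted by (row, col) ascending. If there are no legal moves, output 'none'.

(2,4): no bracket -> illegal
(2,5): flips 1 -> legal
(2,6): no bracket -> illegal
(3,2): no bracket -> illegal
(3,6): flips 1 -> legal
(4,0): flips 2 -> legal
(4,1): flips 3 -> legal
(4,6): flips 1 -> legal
(5,0): no bracket -> illegal
(5,2): flips 1 -> legal
(5,4): flips 2 -> legal
(5,7): no bracket -> illegal
(6,0): flips 2 -> legal
(6,1): flips 1 -> legal
(6,5): flips 1 -> legal
(6,7): no bracket -> illegal
(7,1): no bracket -> illegal
(7,2): no bracket -> illegal
(7,5): no bracket -> illegal
(7,6): flips 1 -> legal
(7,7): flips 3 -> legal

Answer: (2,5) (3,6) (4,0) (4,1) (4,6) (5,2) (5,4) (6,0) (6,1) (6,5) (7,6) (7,7)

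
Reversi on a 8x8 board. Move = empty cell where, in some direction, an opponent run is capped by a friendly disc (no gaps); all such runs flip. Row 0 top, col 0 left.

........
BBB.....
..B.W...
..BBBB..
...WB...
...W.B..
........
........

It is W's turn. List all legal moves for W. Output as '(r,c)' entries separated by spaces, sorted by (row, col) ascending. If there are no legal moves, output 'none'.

(0,0): no bracket -> illegal
(0,1): no bracket -> illegal
(0,2): no bracket -> illegal
(0,3): no bracket -> illegal
(1,3): no bracket -> illegal
(2,0): no bracket -> illegal
(2,1): flips 1 -> legal
(2,3): flips 1 -> legal
(2,5): flips 1 -> legal
(2,6): flips 2 -> legal
(3,1): no bracket -> illegal
(3,6): no bracket -> illegal
(4,1): no bracket -> illegal
(4,2): flips 1 -> legal
(4,5): flips 1 -> legal
(4,6): flips 1 -> legal
(5,4): flips 2 -> legal
(5,6): no bracket -> illegal
(6,4): no bracket -> illegal
(6,5): no bracket -> illegal
(6,6): no bracket -> illegal

Answer: (2,1) (2,3) (2,5) (2,6) (4,2) (4,5) (4,6) (5,4)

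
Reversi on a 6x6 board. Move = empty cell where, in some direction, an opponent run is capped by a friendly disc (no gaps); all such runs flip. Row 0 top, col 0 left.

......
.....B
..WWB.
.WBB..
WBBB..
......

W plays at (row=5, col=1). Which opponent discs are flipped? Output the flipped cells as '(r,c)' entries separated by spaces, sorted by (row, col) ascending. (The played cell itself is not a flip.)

Answer: (4,1)

Derivation:
Dir NW: first cell 'W' (not opp) -> no flip
Dir N: opp run (4,1) capped by W -> flip
Dir NE: opp run (4,2) (3,3) (2,4) (1,5), next=edge -> no flip
Dir W: first cell '.' (not opp) -> no flip
Dir E: first cell '.' (not opp) -> no flip
Dir SW: edge -> no flip
Dir S: edge -> no flip
Dir SE: edge -> no flip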